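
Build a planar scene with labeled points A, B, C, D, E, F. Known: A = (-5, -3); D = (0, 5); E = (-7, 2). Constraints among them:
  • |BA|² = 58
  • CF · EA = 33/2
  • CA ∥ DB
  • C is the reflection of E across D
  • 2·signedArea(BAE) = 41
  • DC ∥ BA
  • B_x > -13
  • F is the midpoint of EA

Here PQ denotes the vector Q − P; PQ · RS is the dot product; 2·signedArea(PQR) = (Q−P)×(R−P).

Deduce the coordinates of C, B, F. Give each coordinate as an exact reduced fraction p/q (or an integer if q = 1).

1. C_x = 7  [C is the reflection of E across D]
2. C_y = 8  [C is the reflection of E across D]
   → C = (7, 8)
3. B_x = -12  [DC ∥ BA ∩ CA ∥ DB]
4. B_y = -6  [DC ∥ BA ∩ CA ∥ DB]
   → B = (-12, -6)
5. F_x = -6  [F is the midpoint of EA]
6. F_y = -1/2  [F is the midpoint of EA]
   → F = (-6, -1/2)

B = (-12, -6)
C = (7, 8)
F = (-6, -1/2)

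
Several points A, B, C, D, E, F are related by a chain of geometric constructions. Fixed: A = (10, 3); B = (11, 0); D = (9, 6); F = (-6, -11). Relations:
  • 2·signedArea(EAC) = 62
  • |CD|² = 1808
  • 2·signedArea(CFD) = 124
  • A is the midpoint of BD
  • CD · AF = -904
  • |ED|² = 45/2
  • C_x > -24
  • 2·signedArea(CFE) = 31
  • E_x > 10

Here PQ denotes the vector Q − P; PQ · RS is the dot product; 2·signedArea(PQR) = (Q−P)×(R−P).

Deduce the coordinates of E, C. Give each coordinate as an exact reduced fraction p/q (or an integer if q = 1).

1. C_x = -23  [2·signedArea(CFD) = 124 ∩ CD · AF = -904]
2. C_y = -22  [2·signedArea(CFD) = 124 ∩ CD · AF = -904]
   → C = (-23, -22)
3. E_x = 21/2  [2·signedArea(EAC) = 62 ∩ 2·signedArea(CFE) = 31]
4. E_y = 3/2  [2·signedArea(EAC) = 62 ∩ 2·signedArea(CFE) = 31]
   → E = (21/2, 3/2)

C = (-23, -22)
E = (21/2, 3/2)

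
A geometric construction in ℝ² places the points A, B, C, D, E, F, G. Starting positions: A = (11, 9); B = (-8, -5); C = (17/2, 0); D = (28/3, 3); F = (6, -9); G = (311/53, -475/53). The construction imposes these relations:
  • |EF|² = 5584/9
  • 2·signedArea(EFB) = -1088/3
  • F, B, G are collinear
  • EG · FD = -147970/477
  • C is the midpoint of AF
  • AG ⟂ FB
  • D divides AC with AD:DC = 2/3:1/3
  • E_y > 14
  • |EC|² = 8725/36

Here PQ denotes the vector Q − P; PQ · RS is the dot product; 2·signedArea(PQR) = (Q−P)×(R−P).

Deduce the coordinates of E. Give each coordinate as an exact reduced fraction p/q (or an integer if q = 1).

1. E_x = 38/3  [2·signedArea(EFB) = -1088/3 ∩ EG · FD = -147970/477]
2. E_y = 15  [2·signedArea(EFB) = -1088/3 ∩ EG · FD = -147970/477]
   → E = (38/3, 15)

E = (38/3, 15)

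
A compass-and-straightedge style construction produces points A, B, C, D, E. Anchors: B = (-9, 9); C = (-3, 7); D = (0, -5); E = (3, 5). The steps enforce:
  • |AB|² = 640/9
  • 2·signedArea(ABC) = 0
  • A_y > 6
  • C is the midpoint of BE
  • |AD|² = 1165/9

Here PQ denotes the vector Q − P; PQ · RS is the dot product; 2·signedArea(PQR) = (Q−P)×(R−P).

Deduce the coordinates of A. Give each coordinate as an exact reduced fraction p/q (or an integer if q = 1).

1. A_x = -1  [line 2·x + 6·y + -36 = 0 ∩ |AD|² = 1165/9]
2. A_y = 19/3  [line 2·x + 6·y + -36 = 0 ∩ |AD|² = 1165/9]
   → A = (-1, 19/3)

A = (-1, 19/3)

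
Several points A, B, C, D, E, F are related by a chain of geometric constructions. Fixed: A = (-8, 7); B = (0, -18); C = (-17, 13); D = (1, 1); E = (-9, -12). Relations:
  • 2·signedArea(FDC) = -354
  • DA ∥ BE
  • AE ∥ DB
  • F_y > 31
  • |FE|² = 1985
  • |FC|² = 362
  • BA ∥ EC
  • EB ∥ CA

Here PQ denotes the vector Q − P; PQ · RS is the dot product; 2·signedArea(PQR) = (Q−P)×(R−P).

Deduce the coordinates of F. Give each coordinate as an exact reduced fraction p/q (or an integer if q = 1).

1. F_x = -16  [line -12·x + -18·y + 384 = 0 ∩ |FC|² = 362]
2. F_y = 32  [line -12·x + -18·y + 384 = 0 ∩ |FC|² = 362]
   → F = (-16, 32)

F = (-16, 32)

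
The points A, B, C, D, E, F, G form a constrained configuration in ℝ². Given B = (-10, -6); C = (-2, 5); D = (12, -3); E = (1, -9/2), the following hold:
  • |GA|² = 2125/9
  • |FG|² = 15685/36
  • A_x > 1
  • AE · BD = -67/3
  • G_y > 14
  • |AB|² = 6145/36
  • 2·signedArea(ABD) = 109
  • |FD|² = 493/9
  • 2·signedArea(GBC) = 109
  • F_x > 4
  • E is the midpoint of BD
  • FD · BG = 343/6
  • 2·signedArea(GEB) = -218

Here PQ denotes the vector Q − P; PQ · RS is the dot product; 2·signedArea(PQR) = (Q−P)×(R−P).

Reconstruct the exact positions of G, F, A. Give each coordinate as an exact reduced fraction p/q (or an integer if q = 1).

A = (4/3, 1/2)
F = (14/3, -4)
G = (-5, 29/2)

1. G_x = -5  [2·signedArea(GBC) = 109 ∩ 2·signedArea(GEB) = -218]
2. G_y = 29/2  [2·signedArea(GBC) = 109 ∩ 2·signedArea(GEB) = -218]
   → G = (-5, 29/2)
3. F_x = 14/3  [line -5·x + -41/2·y + -176/3 = 0 ∩ |FG|² = 15685/36]
4. F_y = -4  [line -5·x + -41/2·y + -176/3 = 0 ∩ |FG|² = 15685/36]
   → F = (14/3, -4)
5. A_x = 4/3  [2·signedArea(ABD) = 109 ∩ AE · BD = -67/3]
6. A_y = 1/2  [2·signedArea(ABD) = 109 ∩ AE · BD = -67/3]
   → A = (4/3, 1/2)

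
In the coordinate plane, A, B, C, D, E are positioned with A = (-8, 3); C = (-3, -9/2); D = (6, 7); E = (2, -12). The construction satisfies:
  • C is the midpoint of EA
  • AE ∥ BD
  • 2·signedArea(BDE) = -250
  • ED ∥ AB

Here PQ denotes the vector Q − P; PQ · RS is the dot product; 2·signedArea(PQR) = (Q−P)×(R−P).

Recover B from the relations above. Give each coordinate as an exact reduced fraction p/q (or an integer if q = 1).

1. B_x = -4  [AE ∥ BD ∩ ED ∥ AB]
2. B_y = 22  [AE ∥ BD ∩ ED ∥ AB]
   → B = (-4, 22)

B = (-4, 22)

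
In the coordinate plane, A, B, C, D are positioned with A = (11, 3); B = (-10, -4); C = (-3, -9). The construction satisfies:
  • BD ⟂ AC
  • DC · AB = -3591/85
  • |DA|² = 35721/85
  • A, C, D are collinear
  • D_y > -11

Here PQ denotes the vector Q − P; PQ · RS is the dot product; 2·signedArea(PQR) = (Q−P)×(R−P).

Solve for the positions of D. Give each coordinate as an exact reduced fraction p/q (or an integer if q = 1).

1. D_x = -388/85  [A, C, D are collinear ∩ BD ⟂ AC]
2. D_y = -879/85  [A, C, D are collinear ∩ BD ⟂ AC]
   → D = (-388/85, -879/85)

D = (-388/85, -879/85)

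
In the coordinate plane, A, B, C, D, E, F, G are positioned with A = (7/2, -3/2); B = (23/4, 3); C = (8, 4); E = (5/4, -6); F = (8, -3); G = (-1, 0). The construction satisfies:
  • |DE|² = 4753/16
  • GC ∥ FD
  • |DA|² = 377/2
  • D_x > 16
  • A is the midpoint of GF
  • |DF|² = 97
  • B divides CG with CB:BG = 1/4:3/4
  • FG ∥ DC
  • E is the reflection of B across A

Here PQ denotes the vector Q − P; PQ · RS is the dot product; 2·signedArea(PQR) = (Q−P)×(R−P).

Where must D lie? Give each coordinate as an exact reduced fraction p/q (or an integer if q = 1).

D = (17, 1)

1. D_x = 17  [FG ∥ DC ∩ GC ∥ FD]
2. D_y = 1  [FG ∥ DC ∩ GC ∥ FD]
   → D = (17, 1)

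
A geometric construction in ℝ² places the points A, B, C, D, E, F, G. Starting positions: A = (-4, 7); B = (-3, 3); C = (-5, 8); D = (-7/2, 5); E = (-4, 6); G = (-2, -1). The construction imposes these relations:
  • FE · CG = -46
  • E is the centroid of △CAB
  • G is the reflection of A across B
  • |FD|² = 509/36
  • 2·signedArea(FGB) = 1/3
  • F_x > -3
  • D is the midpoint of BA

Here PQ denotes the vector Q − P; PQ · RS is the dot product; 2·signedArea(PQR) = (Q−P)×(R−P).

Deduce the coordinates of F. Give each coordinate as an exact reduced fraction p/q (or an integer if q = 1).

1. F_x = -8/3  [2·signedArea(FGB) = 1/3 ∩ FE · CG = -46]
2. F_y = 4/3  [2·signedArea(FGB) = 1/3 ∩ FE · CG = -46]
   → F = (-8/3, 4/3)

F = (-8/3, 4/3)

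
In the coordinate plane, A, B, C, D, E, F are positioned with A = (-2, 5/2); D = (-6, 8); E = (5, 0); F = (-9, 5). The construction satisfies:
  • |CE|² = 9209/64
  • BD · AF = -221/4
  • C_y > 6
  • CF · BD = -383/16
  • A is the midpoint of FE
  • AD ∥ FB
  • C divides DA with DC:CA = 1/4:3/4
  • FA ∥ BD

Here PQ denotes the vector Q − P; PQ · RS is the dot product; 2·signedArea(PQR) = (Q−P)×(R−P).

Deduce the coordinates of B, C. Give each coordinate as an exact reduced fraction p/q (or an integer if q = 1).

B = (-13, 21/2)
C = (-5, 53/8)

1. B_x = -13  [FA ∥ BD ∩ AD ∥ FB]
2. B_y = 21/2  [FA ∥ BD ∩ AD ∥ FB]
   → B = (-13, 21/2)
3. C_x = -5  [C divides DA with DC:CA = 1/4:3/4]
4. C_y = 53/8  [C divides DA with DC:CA = 1/4:3/4]
   → C = (-5, 53/8)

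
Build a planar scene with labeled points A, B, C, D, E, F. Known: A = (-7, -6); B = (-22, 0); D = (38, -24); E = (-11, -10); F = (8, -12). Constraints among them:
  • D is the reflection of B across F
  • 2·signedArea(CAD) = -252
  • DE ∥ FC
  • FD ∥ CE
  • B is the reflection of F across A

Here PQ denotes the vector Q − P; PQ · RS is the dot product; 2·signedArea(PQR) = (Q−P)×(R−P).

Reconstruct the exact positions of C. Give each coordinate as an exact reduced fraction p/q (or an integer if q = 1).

1. C_x = -41  [FD ∥ CE ∩ DE ∥ FC]
2. C_y = 2  [FD ∥ CE ∩ DE ∥ FC]
   → C = (-41, 2)

C = (-41, 2)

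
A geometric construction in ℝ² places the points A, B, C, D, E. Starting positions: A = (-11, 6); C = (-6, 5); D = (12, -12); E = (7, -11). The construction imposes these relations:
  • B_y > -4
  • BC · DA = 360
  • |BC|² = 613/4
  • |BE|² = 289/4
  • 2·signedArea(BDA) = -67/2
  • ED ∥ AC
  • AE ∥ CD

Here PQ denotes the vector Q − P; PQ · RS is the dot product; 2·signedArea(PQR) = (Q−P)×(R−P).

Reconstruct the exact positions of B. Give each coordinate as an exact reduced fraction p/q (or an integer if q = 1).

B = (3, -7/2)

1. B_x = 3  [2·signedArea(BDA) = -67/2 ∩ BC · DA = 360]
2. B_y = -7/2  [2·signedArea(BDA) = -67/2 ∩ BC · DA = 360]
   → B = (3, -7/2)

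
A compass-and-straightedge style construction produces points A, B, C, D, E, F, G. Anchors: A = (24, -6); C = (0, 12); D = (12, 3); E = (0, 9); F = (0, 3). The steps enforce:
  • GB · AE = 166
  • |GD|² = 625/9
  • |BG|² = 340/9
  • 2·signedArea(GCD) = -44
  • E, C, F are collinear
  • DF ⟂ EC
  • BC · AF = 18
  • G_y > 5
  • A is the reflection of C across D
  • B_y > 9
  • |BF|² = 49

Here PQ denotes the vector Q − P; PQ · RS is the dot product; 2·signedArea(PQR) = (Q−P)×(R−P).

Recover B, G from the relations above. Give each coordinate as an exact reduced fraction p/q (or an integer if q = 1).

B = (0, 10)
G = (4, 16/3)

1. B_x = 0  [line 24·x + -9·y + 90 = 0 ∩ |BF|² = 49]
2. B_y = 10  [line 24·x + -9·y + 90 = 0 ∩ |BF|² = 49]
   → B = (0, 10)
3. G_x = 4  [2·signedArea(GCD) = -44 ∩ GB · AE = 166]
4. G_y = 16/3  [2·signedArea(GCD) = -44 ∩ GB · AE = 166]
   → G = (4, 16/3)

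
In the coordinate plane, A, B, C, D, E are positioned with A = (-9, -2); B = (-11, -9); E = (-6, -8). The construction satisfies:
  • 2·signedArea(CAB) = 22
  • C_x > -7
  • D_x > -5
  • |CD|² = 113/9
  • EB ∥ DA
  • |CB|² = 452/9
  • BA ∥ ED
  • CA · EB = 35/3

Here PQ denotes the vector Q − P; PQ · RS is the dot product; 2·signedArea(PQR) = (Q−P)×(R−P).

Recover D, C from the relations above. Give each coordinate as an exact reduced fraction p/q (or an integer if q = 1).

C = (-19/3, -11/3)
D = (-4, -1)

1. D_x = -4  [EB ∥ DA ∩ BA ∥ ED]
2. D_y = -1  [EB ∥ DA ∩ BA ∥ ED]
   → D = (-4, -1)
3. C_x = -19/3  [2·signedArea(CAB) = 22 ∩ CA · EB = 35/3]
4. C_y = -11/3  [2·signedArea(CAB) = 22 ∩ CA · EB = 35/3]
   → C = (-19/3, -11/3)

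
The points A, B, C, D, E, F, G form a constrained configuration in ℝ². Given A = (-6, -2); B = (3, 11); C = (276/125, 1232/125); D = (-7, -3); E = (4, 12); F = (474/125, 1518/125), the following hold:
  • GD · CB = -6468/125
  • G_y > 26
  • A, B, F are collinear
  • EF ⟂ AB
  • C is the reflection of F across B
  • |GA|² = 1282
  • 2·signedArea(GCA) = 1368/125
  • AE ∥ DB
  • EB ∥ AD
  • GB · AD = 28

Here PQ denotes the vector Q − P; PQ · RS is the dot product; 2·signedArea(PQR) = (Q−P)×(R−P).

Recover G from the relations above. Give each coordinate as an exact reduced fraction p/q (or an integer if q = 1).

1. G_x = 15  [GB · AD = 28 ∩ GD · CB = -6468/125]
2. G_y = 27  [GB · AD = 28 ∩ GD · CB = -6468/125]
   → G = (15, 27)

G = (15, 27)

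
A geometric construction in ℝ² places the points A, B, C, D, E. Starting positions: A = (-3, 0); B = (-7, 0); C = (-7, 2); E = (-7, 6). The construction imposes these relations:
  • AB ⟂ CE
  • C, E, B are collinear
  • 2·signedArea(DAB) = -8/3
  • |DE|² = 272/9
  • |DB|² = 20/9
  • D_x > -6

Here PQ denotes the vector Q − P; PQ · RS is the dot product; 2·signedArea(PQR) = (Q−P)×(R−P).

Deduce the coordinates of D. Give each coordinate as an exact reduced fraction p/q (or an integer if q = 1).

1. D_y = 2/3  [2·signedArea(DAB) = -8/3]
2. D_x = -17/3  [|DE|² = 272/9]
   → D = (-17/3, 2/3)

D = (-17/3, 2/3)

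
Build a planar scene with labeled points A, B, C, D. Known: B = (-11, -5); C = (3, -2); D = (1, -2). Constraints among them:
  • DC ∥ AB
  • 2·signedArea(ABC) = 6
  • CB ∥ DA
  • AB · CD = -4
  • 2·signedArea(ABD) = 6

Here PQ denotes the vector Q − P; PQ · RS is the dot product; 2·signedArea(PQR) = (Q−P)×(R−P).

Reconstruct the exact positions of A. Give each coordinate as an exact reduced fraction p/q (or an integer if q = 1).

A = (-13, -5)

1. A_x = -13  [DC ∥ AB ∩ CB ∥ DA]
2. A_y = -5  [DC ∥ AB ∩ CB ∥ DA]
   → A = (-13, -5)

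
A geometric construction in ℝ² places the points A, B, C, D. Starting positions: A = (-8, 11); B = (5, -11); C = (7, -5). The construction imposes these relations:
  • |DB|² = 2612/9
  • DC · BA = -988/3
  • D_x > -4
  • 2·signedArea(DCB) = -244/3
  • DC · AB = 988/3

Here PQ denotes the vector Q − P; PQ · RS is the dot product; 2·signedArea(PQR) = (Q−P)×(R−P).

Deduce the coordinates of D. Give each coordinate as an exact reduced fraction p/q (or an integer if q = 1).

D = (-11/3, 11/3)

1. D_x = -11/3  [2·signedArea(DCB) = -244/3 ∩ DC · AB = 988/3]
2. D_y = 11/3  [2·signedArea(DCB) = -244/3 ∩ DC · AB = 988/3]
   → D = (-11/3, 11/3)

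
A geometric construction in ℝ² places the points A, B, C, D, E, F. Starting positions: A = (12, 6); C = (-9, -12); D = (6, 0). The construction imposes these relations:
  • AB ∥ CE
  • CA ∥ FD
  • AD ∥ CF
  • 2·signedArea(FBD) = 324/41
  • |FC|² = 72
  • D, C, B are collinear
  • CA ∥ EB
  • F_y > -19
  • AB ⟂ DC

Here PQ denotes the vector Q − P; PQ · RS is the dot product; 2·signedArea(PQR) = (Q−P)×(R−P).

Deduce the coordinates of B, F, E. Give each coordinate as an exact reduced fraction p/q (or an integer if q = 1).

B = (516/41, 216/41)
E = (-345/41, -522/41)
F = (-15, -18)

1. B_x = 516/41  [D, C, B are collinear ∩ AB ⟂ DC]
2. B_y = 216/41  [D, C, B are collinear ∩ AB ⟂ DC]
   → B = (516/41, 216/41)
3. F_x = -15  [CA ∥ FD ∩ AD ∥ CF]
4. F_y = -18  [CA ∥ FD ∩ AD ∥ CF]
   → F = (-15, -18)
5. E_x = -345/41  [CA ∥ EB ∩ AB ∥ CE]
6. E_y = -522/41  [CA ∥ EB ∩ AB ∥ CE]
   → E = (-345/41, -522/41)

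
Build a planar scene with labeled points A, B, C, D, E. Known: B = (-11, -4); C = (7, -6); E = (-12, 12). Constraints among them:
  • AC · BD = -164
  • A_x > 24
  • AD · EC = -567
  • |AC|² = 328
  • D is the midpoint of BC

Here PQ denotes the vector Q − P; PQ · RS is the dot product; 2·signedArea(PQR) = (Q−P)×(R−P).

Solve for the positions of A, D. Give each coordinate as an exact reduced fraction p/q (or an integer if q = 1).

A = (25, -8)
D = (-2, -5)

1. D_x = -2  [D is the midpoint of BC]
2. D_y = -5  [D is the midpoint of BC]
   → D = (-2, -5)
3. A_x = 25  [AC · BD = -164 ∩ AD · EC = -567]
4. A_y = -8  [AC · BD = -164 ∩ AD · EC = -567]
   → A = (25, -8)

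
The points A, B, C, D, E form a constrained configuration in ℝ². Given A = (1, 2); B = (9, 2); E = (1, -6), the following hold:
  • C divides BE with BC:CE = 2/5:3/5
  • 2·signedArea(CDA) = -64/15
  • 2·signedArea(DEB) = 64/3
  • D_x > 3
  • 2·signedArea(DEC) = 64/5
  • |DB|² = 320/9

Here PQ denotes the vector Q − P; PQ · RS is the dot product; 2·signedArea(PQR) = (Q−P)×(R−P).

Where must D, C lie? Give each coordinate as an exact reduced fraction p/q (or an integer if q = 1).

1. C_x = 29/5  [C divides BE with BC:CE = 2/5:3/5]
2. C_y = -6/5  [C divides BE with BC:CE = 2/5:3/5]
   → C = (29/5, -6/5)
3. D_x = 11/3  [2·signedArea(DEC) = 64/5 ∩ 2·signedArea(CDA) = -64/15]
4. D_y = -2/3  [2·signedArea(DEC) = 64/5 ∩ 2·signedArea(CDA) = -64/15]
   → D = (11/3, -2/3)

C = (29/5, -6/5)
D = (11/3, -2/3)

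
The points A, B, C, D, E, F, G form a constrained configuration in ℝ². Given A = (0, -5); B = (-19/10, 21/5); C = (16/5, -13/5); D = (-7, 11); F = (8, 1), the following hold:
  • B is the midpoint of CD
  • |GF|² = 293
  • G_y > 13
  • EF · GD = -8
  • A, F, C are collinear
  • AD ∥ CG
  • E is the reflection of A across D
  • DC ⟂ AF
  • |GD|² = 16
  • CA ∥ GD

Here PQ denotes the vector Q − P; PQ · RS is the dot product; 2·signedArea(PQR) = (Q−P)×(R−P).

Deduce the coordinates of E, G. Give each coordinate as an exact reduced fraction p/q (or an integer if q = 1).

E = (-14, 27)
G = (-19/5, 67/5)

1. E_x = -14  [E is the reflection of A across D]
2. E_y = 27  [E is the reflection of A across D]
   → E = (-14, 27)
3. G_x = -19/5  [CA ∥ GD ∩ AD ∥ CG]
4. G_y = 67/5  [CA ∥ GD ∩ AD ∥ CG]
   → G = (-19/5, 67/5)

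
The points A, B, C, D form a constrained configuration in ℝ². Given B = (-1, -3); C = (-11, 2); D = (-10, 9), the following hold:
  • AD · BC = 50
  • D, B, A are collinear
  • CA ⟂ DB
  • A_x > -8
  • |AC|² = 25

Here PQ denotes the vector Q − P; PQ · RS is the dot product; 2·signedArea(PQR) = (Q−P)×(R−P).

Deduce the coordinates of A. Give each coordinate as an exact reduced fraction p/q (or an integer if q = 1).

1. A_x = -7  [D, B, A are collinear ∩ CA ⟂ DB]
2. A_y = 5  [D, B, A are collinear ∩ CA ⟂ DB]
   → A = (-7, 5)

A = (-7, 5)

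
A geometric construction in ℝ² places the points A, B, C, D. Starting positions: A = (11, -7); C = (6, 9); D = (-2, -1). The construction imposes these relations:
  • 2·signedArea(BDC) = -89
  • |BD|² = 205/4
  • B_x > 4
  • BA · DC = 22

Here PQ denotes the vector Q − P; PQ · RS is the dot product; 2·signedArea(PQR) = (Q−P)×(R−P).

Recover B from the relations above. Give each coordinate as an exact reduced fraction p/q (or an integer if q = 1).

1. B_x = 9/2  [2·signedArea(BDC) = -89 ∩ BA · DC = 22]
2. B_y = -4  [2·signedArea(BDC) = -89 ∩ BA · DC = 22]
   → B = (9/2, -4)

B = (9/2, -4)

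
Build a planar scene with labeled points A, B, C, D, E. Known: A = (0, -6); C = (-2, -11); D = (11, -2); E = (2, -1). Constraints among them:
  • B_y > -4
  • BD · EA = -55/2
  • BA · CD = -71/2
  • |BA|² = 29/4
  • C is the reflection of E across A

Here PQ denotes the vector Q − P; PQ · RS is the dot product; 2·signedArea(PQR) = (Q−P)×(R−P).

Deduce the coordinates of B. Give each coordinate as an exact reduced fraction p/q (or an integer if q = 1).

1. B_x = 1  [BD · EA = -55/2 ∩ BA · CD = -71/2]
2. B_y = -7/2  [BD · EA = -55/2 ∩ BA · CD = -71/2]
   → B = (1, -7/2)

B = (1, -7/2)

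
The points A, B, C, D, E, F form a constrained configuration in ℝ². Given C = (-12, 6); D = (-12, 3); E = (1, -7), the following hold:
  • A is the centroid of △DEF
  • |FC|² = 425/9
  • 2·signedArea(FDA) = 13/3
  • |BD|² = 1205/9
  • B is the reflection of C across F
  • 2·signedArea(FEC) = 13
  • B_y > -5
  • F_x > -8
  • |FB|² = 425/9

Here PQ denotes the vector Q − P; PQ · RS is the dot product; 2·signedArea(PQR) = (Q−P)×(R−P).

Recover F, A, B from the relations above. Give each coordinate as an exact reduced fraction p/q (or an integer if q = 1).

1. F_x = -23/3  [line -13·x + -13·y + -91 = 0 ∩ |FC|² = 425/9]
2. F_y = 2/3  [line -13·x + -13·y + -91 = 0 ∩ |FC|² = 425/9]
   → F = (-23/3, 2/3)
3. A_x = -56/9  [A is the centroid of △DEF]
4. A_y = -10/9  [A is the centroid of △DEF]
   → A = (-56/9, -10/9)
5. B_x = -10/3  [B is the reflection of C across F]
6. B_y = -14/3  [B is the reflection of C across F]
   → B = (-10/3, -14/3)

A = (-56/9, -10/9)
B = (-10/3, -14/3)
F = (-23/3, 2/3)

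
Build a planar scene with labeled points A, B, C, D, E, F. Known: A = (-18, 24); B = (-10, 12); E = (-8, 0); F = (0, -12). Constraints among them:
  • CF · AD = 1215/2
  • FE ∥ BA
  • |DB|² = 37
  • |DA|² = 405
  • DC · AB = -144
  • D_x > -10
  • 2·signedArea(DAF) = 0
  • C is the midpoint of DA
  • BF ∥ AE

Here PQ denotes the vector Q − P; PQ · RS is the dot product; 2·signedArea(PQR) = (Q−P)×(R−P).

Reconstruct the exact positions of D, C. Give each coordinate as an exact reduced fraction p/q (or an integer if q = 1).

1. D_x = -9  [line 36·x + 18·y + 216 = 0 ∩ |DA|² = 405]
2. D_y = 6  [line 36·x + 18·y + 216 = 0 ∩ |DA|² = 405]
   → D = (-9, 6)
3. C_x = -27/2  [C is the midpoint of DA]
4. C_y = 15  [C is the midpoint of DA]
   → C = (-27/2, 15)

C = (-27/2, 15)
D = (-9, 6)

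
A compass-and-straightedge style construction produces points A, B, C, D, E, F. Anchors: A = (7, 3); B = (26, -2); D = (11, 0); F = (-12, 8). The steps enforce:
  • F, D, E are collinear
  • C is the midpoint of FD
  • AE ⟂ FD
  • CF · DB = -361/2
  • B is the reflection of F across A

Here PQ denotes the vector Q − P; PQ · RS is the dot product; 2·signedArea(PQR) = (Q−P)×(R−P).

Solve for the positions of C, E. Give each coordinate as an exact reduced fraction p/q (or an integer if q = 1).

C = (-1/2, 4)
E = (3855/593, 928/593)

1. C_x = -1/2  [C is the midpoint of FD]
2. C_y = 4  [C is the midpoint of FD]
   → C = (-1/2, 4)
3. E_x = 3855/593  [F, D, E are collinear ∩ AE ⟂ FD]
4. E_y = 928/593  [F, D, E are collinear ∩ AE ⟂ FD]
   → E = (3855/593, 928/593)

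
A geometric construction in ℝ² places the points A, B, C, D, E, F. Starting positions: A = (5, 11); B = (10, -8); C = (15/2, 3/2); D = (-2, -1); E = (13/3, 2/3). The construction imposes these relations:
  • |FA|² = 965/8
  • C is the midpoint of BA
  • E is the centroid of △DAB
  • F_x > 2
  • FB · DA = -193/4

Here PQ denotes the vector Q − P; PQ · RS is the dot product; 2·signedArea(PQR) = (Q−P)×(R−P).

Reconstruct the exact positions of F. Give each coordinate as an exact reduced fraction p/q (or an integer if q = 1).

F = (11/4, 1/4)

1. F_x = 11/4  [line -7·x + -12·y + 89/4 = 0 ∩ |FA|² = 965/8]
2. F_y = 1/4  [line -7·x + -12·y + 89/4 = 0 ∩ |FA|² = 965/8]
   → F = (11/4, 1/4)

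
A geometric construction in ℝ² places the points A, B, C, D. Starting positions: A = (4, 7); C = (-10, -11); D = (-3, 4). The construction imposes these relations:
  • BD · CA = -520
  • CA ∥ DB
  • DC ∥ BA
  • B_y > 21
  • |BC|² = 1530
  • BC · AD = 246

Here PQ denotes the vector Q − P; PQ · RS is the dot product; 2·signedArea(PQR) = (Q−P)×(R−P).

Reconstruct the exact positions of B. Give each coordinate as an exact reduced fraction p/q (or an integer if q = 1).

B = (11, 22)

1. B_x = 11  [DC ∥ BA ∩ CA ∥ DB]
2. B_y = 22  [DC ∥ BA ∩ CA ∥ DB]
   → B = (11, 22)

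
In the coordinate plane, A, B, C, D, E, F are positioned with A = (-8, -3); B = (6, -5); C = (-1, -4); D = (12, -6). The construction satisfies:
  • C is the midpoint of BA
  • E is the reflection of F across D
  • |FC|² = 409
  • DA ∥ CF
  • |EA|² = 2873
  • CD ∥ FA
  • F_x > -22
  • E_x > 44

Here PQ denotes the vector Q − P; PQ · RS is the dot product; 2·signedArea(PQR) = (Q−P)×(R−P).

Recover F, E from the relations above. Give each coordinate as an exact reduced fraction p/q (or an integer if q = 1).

1. F_x = -21  [CD ∥ FA ∩ DA ∥ CF]
2. F_y = -1  [CD ∥ FA ∩ DA ∥ CF]
   → F = (-21, -1)
3. E_x = 45  [E is the reflection of F across D]
4. E_y = -11  [E is the reflection of F across D]
   → E = (45, -11)

E = (45, -11)
F = (-21, -1)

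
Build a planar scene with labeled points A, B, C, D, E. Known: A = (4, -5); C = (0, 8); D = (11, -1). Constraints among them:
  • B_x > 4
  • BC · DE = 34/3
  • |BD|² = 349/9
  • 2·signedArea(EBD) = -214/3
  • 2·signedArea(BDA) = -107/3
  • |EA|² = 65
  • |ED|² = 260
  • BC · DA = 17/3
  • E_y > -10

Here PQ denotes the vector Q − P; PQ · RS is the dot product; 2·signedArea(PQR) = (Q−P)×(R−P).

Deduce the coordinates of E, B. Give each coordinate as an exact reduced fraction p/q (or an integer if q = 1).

1. B_x = 5  [BC · DA = 17/3 ∩ 2·signedArea(BDA) = -107/3]
2. B_y = 2/3  [BC · DA = 17/3 ∩ 2·signedArea(BDA) = -107/3]
   → B = (5, 2/3)
3. E_x = -3  [2·signedArea(EBD) = -214/3 ∩ BC · DE = 34/3]
4. E_y = -9  [2·signedArea(EBD) = -214/3 ∩ BC · DE = 34/3]
   → E = (-3, -9)

B = (5, 2/3)
E = (-3, -9)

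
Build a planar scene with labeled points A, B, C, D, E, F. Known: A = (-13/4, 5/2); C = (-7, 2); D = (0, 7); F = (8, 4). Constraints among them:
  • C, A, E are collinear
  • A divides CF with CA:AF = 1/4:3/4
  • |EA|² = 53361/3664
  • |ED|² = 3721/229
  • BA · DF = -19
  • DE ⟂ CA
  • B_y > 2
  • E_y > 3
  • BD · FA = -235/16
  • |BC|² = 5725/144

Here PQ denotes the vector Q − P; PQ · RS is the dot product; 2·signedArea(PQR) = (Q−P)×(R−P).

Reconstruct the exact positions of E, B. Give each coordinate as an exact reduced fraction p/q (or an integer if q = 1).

B = (-3/4, 17/6)
E = (122/229, 688/229)

1. E_x = 122/229  [C, A, E are collinear ∩ DE ⟂ CA]
2. E_y = 688/229  [C, A, E are collinear ∩ DE ⟂ CA]
   → E = (122/229, 688/229)
3. B_x = -3/4  [BD · FA = -235/16 ∩ BA · DF = -19]
4. B_y = 17/6  [BD · FA = -235/16 ∩ BA · DF = -19]
   → B = (-3/4, 17/6)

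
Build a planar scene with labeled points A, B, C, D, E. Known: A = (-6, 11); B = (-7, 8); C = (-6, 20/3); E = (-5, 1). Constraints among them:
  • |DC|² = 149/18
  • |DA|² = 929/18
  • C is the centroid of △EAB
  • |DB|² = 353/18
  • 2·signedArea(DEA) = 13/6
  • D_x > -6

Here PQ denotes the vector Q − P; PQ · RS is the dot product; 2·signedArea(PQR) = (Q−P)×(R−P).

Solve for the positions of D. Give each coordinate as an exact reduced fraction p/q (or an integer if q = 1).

1. D_x = -11/2  [line -10·x + -1·y + -307/6 = 0 ∩ |DA|² = 929/18]
2. D_y = 23/6  [line -10·x + -1·y + -307/6 = 0 ∩ |DA|² = 929/18]
   → D = (-11/2, 23/6)

D = (-11/2, 23/6)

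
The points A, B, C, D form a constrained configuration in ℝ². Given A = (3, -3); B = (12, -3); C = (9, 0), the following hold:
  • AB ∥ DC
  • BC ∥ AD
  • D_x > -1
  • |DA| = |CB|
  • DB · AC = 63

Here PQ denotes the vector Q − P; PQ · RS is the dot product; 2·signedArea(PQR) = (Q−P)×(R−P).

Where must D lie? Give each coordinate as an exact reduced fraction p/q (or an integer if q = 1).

D = (0, 0)

1. D_x = 0  [AB ∥ DC ∩ BC ∥ AD]
2. D_y = 0  [AB ∥ DC ∩ BC ∥ AD]
   → D = (0, 0)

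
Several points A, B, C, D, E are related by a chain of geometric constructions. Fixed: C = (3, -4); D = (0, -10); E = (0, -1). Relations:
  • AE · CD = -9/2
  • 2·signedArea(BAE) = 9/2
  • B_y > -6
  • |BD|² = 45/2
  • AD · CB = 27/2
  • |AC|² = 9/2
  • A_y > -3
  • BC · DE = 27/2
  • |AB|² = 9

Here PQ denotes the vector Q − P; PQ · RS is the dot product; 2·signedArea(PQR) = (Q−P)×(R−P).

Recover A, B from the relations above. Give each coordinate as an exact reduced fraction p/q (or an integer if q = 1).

A = (3/2, -5/2)
B = (3/2, -11/2)

1. A_x = 3/2  [line 3·x + 6·y + 21/2 = 0 ∩ |AC|² = 9/2]
2. A_y = -5/2  [line 3·x + 6·y + 21/2 = 0 ∩ |AC|² = 9/2]
   → A = (3/2, -5/2)
3. B_x = 3/2  [BC · DE = 27/2 ∩ AD · CB = 27/2]
4. B_y = -11/2  [BC · DE = 27/2 ∩ AD · CB = 27/2]
   → B = (3/2, -11/2)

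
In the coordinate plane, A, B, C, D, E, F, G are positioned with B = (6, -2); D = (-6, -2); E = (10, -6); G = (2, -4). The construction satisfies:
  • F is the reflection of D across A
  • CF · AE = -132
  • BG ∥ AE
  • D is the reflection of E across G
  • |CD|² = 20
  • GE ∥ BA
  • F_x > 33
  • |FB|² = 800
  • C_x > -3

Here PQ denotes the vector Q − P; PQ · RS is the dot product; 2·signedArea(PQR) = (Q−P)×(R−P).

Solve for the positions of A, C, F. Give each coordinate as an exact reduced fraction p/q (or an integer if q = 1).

A = (14, -4)
C = (-2, 0)
F = (34, -6)

1. A_x = 14  [BG ∥ AE ∩ GE ∥ BA]
2. A_y = -4  [BG ∥ AE ∩ GE ∥ BA]
   → A = (14, -4)
3. F_x = 34  [F is the reflection of D across A]
4. F_y = -6  [F is the reflection of D across A]
   → F = (34, -6)
5. C_x = -2  [line 4·x + 2·y + 8 = 0 ∩ |CD|² = 20]
6. C_y = 0  [line 4·x + 2·y + 8 = 0 ∩ |CD|² = 20]
   → C = (-2, 0)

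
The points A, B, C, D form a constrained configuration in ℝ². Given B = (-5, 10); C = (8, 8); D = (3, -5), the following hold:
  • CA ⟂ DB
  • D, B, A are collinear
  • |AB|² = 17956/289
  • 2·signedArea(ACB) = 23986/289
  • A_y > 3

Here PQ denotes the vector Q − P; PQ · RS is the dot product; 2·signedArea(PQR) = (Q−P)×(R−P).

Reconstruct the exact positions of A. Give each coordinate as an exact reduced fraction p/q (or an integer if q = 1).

1. A_x = -373/289  [D, B, A are collinear ∩ CA ⟂ DB]
2. A_y = 880/289  [D, B, A are collinear ∩ CA ⟂ DB]
   → A = (-373/289, 880/289)

A = (-373/289, 880/289)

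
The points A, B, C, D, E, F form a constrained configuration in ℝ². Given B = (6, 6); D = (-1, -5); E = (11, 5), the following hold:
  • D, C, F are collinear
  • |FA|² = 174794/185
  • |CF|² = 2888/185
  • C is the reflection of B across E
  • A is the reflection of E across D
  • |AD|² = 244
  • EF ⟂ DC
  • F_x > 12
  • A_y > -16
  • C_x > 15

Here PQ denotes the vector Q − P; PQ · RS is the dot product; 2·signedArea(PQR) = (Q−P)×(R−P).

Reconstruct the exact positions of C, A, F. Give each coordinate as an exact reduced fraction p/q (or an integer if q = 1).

1. C_x = 16  [C is the reflection of B across E]
2. C_y = 4  [C is the reflection of B across E]
   → C = (16, 4)
3. A_x = -13  [A is the reflection of E across D]
4. A_y = -15  [A is the reflection of E across D]
   → A = (-13, -15)
5. F_x = 2314/185  [D, C, F are collinear ∩ EF ⟂ DC]
6. F_y = 398/185  [D, C, F are collinear ∩ EF ⟂ DC]
   → F = (2314/185, 398/185)

A = (-13, -15)
C = (16, 4)
F = (2314/185, 398/185)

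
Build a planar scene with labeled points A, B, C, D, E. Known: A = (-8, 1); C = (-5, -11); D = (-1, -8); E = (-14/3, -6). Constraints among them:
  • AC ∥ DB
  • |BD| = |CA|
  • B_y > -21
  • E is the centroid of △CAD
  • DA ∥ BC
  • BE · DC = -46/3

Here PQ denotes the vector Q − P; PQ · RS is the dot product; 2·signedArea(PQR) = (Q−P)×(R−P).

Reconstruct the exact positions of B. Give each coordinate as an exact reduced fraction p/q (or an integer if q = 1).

1. B_x = 2  [DA ∥ BC ∩ AC ∥ DB]
2. B_y = -20  [DA ∥ BC ∩ AC ∥ DB]
   → B = (2, -20)

B = (2, -20)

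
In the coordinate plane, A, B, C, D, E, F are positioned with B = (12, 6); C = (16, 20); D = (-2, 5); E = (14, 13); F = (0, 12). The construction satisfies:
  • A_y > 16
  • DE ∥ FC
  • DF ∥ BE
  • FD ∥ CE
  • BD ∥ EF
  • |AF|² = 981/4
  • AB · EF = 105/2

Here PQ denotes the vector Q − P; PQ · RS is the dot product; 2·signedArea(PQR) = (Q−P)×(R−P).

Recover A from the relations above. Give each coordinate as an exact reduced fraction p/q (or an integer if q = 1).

1. A_x = 15  [line 14·x + 1·y + -453/2 = 0 ∩ |AF|² = 981/4]
2. A_y = 33/2  [line 14·x + 1·y + -453/2 = 0 ∩ |AF|² = 981/4]
   → A = (15, 33/2)

A = (15, 33/2)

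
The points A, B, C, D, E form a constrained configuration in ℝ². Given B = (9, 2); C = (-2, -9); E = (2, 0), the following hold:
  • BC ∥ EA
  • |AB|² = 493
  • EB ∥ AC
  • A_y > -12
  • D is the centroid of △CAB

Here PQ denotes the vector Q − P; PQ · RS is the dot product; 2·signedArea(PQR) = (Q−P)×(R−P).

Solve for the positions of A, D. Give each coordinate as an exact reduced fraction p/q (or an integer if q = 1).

1. A_x = -9  [EB ∥ AC ∩ BC ∥ EA]
2. A_y = -11  [EB ∥ AC ∩ BC ∥ EA]
   → A = (-9, -11)
3. D_x = -2/3  [D is the centroid of △CAB]
4. D_y = -6  [D is the centroid of △CAB]
   → D = (-2/3, -6)

A = (-9, -11)
D = (-2/3, -6)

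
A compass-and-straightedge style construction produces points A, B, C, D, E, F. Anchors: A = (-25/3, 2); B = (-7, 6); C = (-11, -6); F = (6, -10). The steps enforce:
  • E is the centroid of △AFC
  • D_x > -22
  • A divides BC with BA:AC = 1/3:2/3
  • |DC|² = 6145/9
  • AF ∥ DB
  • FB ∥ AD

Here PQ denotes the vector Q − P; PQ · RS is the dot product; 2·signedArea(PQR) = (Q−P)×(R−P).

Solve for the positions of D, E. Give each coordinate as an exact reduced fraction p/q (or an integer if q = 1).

1. D_x = -64/3  [AF ∥ DB ∩ FB ∥ AD]
2. D_y = 18  [AF ∥ DB ∩ FB ∥ AD]
   → D = (-64/3, 18)
3. E_x = -40/9  [E is the centroid of △AFC]
4. E_y = -14/3  [E is the centroid of △AFC]
   → E = (-40/9, -14/3)

D = (-64/3, 18)
E = (-40/9, -14/3)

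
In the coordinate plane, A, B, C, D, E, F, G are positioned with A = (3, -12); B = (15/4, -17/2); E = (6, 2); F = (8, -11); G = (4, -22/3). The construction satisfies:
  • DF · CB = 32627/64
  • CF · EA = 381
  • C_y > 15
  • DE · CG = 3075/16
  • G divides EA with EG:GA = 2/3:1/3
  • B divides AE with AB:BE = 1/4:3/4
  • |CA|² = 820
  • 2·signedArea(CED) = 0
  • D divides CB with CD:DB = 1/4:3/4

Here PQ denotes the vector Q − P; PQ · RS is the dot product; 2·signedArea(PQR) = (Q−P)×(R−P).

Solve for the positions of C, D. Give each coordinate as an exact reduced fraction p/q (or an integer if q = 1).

C = (9, 16)
D = (123/16, 79/8)

1. C_x = 9  [line 3·x + 14·y + -251 = 0 ∩ |CA|² = 820]
2. C_y = 16  [line 3·x + 14·y + -251 = 0 ∩ |CA|² = 820]
   → C = (9, 16)
3. D_x = 123/16  [2·signedArea(CED) = 0 ∩ D divides CB with CD:DB = 1/4:3/4]
4. D_y = 79/8  [2·signedArea(CED) = 0 ∩ D divides CB with CD:DB = 1/4:3/4]
   → D = (123/16, 79/8)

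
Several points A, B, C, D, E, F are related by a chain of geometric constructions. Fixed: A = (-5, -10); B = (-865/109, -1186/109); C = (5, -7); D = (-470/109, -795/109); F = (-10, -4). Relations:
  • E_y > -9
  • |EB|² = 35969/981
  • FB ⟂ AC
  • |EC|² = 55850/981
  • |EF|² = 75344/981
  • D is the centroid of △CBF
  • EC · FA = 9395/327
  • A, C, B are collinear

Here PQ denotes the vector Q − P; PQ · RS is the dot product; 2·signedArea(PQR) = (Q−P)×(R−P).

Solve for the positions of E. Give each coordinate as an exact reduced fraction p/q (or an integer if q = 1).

1. E_x = -790/327  [line -5·x + 6·y + 12514/327 = 0 ∩ |EF|² = 75344/981]
2. E_y = -2744/327  [line -5·x + 6·y + 12514/327 = 0 ∩ |EF|² = 75344/981]
   → E = (-790/327, -2744/327)

E = (-790/327, -2744/327)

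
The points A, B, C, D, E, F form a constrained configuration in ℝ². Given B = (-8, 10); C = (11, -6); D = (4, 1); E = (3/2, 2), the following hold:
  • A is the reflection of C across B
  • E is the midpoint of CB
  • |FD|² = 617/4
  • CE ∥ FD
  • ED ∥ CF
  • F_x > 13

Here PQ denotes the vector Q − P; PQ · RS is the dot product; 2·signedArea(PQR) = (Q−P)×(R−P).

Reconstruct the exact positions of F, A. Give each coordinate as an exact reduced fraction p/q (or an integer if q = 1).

A = (-27, 26)
F = (27/2, -7)

1. F_x = 27/2  [CE ∥ FD ∩ ED ∥ CF]
2. F_y = -7  [CE ∥ FD ∩ ED ∥ CF]
   → F = (27/2, -7)
3. A_x = -27  [A is the reflection of C across B]
4. A_y = 26  [A is the reflection of C across B]
   → A = (-27, 26)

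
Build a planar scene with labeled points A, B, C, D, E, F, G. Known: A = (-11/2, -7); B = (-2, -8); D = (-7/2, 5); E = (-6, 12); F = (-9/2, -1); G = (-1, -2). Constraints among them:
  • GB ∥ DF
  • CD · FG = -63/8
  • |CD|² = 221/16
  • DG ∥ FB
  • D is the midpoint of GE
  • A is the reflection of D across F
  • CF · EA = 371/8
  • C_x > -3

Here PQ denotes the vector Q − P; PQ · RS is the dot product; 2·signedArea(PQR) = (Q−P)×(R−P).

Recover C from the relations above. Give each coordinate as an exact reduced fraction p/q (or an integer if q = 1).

C = (-9/4, 3/2)

1. C_x = -9/4  [CF · EA = 371/8 ∩ CD · FG = -63/8]
2. C_y = 3/2  [CF · EA = 371/8 ∩ CD · FG = -63/8]
   → C = (-9/4, 3/2)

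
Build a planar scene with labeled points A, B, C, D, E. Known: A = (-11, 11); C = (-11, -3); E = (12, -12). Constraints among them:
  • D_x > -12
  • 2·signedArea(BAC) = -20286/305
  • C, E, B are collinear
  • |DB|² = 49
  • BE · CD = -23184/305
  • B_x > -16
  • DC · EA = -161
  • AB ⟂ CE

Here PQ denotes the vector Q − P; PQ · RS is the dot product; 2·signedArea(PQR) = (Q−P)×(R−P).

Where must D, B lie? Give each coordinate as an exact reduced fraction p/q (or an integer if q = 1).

B = (-4804/305, -348/305)
D = (-11, 4)

1. B_x = -4804/305  [C, E, B are collinear ∩ AB ⟂ CE]
2. B_y = -348/305  [C, E, B are collinear ∩ AB ⟂ CE]
   → B = (-4804/305, -348/305)
3. D_x = -11  [DC · EA = -161 ∩ BE · CD = -23184/305]
4. D_y = 4  [DC · EA = -161 ∩ BE · CD = -23184/305]
   → D = (-11, 4)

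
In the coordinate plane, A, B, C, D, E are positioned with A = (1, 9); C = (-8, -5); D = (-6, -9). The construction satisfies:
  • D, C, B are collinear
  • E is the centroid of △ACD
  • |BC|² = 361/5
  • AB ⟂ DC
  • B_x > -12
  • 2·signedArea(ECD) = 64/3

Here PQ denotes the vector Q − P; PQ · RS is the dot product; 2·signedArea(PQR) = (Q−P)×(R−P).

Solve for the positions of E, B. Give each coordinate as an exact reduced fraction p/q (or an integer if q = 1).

B = (-59/5, 13/5)
E = (-13/3, -5/3)

1. E_x = -13/3  [E is the centroid of △ACD]
2. E_y = -5/3  [E is the centroid of △ACD]
   → E = (-13/3, -5/3)
3. B_x = -59/5  [D, C, B are collinear ∩ AB ⟂ DC]
4. B_y = 13/5  [D, C, B are collinear ∩ AB ⟂ DC]
   → B = (-59/5, 13/5)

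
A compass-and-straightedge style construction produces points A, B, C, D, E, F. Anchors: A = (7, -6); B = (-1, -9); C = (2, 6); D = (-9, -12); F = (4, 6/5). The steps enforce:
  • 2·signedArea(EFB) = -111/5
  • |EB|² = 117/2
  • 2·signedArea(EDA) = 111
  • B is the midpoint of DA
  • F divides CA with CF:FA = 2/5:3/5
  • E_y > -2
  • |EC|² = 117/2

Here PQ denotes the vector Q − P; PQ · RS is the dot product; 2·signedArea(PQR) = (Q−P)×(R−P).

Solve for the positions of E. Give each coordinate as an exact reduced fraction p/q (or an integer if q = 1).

1. E_x = 1/2  [2·signedArea(EFB) = -111/5 ∩ 2·signedArea(EDA) = 111]
2. E_y = -3/2  [2·signedArea(EFB) = -111/5 ∩ 2·signedArea(EDA) = 111]
   → E = (1/2, -3/2)

E = (1/2, -3/2)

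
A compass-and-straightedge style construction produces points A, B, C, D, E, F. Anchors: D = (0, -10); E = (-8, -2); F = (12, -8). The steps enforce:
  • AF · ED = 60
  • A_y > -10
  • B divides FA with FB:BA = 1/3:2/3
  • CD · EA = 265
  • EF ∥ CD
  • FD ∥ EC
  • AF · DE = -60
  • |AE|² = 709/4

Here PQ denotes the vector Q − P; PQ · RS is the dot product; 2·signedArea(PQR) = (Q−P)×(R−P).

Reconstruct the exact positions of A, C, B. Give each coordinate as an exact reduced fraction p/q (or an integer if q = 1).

A = (3, -19/2)
B = (9, -17/2)
C = (-20, -4)

1. A_x = 3  [line -8·x + 8·y + 100 = 0 ∩ |AE|² = 709/4]
2. A_y = -19/2  [line -8·x + 8·y + 100 = 0 ∩ |AE|² = 709/4]
   → A = (3, -19/2)
3. C_x = -20  [EF ∥ CD ∩ FD ∥ EC]
4. C_y = -4  [EF ∥ CD ∩ FD ∥ EC]
   → C = (-20, -4)
5. B_x = 9  [B divides FA with FB:BA = 1/3:2/3]
6. B_y = -17/2  [B divides FA with FB:BA = 1/3:2/3]
   → B = (9, -17/2)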